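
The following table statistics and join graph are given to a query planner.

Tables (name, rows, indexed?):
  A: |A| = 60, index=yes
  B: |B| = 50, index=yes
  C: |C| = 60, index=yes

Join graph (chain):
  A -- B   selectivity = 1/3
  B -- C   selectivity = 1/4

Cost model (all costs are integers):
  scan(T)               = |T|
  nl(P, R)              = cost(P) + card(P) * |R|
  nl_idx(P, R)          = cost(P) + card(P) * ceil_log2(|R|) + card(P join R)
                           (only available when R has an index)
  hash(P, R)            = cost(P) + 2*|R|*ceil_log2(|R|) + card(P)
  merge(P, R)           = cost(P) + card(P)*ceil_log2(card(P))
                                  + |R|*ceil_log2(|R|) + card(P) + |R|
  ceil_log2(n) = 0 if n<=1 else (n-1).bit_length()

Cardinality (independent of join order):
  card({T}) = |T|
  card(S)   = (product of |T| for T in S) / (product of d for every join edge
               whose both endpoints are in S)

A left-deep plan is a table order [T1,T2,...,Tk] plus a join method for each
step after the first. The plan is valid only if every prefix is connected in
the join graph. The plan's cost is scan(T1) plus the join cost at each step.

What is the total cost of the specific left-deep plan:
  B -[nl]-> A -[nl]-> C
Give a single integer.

step 1: scan B: cost=50, card=50
step 2: join A via nl
    card(P join A) = 50*60/(3) = 1000
    cost = 50 + 50*60 = 3050
step 3: join C via nl
    card(P join C) = 1000*60/(4) = 15000
    cost = 3050 + 1000*60 = 63050

63050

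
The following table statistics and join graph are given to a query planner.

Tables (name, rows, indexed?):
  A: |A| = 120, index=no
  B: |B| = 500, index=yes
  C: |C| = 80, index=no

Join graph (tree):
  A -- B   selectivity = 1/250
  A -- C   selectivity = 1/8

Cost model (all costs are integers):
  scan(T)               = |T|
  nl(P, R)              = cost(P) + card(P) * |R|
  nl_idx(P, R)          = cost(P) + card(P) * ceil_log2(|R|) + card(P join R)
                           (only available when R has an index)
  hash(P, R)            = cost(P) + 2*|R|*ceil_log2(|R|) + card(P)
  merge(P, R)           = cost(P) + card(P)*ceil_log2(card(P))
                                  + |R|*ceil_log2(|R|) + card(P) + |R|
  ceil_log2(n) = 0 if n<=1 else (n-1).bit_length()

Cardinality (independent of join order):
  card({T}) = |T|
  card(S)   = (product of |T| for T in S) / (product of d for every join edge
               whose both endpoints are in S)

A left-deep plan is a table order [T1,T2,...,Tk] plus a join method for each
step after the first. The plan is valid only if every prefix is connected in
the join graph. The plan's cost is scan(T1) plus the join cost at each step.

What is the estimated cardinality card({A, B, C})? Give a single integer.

2400

Tables in S: A(120), B(500), C(80)
Edges inside S: A-B(d=250), A-C(d=8)
numerator = 120 * 500 * 80 = 4800000
denominator = 250 * 8 = 2000
card(S) = 4800000 / 2000 = 2400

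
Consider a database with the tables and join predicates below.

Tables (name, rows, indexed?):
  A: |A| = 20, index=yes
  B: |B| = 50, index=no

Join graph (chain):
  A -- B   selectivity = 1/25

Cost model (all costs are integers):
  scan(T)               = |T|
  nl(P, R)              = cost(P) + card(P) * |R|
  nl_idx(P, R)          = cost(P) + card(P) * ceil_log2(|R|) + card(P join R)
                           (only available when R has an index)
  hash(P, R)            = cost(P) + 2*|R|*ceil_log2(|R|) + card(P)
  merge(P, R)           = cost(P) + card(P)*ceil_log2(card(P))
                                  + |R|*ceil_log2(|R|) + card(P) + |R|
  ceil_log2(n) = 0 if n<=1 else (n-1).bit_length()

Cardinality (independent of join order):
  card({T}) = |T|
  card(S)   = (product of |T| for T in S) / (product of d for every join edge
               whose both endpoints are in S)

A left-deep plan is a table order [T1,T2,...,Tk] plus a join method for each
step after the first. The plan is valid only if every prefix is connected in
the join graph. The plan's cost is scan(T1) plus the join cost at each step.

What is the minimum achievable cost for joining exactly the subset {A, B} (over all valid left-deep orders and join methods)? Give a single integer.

300

Selinger DP over subsets of {A,B}:
  {A}: scan cost=20, card=20
  {B}: scan cost=50, card=50
  {AB}: card=40; try (A,hash)→300, (A,nl_idx)→340, (B,merge)→490, (A,merge)→520, (B,hash)→640, (B,nl)→1020 …(+1); best=300 via (A,hash)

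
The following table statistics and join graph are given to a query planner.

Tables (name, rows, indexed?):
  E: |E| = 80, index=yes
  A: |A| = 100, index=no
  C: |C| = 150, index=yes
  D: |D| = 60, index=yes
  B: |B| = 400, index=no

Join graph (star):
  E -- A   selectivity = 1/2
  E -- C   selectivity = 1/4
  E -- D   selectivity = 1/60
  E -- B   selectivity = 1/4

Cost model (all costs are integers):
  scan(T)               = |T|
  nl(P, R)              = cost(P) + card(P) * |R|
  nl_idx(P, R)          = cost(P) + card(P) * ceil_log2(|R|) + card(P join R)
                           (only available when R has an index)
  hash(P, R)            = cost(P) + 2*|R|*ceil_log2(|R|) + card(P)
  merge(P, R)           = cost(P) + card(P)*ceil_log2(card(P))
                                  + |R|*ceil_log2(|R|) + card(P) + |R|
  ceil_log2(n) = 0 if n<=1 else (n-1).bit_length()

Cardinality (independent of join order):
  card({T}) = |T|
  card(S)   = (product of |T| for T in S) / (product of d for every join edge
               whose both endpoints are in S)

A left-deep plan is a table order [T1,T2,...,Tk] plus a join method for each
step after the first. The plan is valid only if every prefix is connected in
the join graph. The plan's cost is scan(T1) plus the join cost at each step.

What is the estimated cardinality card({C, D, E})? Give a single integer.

3000

Tables in S: C(150), D(60), E(80)
Edges inside S: E-C(d=4), E-D(d=60)
numerator = 150 * 60 * 80 = 720000
denominator = 4 * 60 = 240
card(S) = 720000 / 240 = 3000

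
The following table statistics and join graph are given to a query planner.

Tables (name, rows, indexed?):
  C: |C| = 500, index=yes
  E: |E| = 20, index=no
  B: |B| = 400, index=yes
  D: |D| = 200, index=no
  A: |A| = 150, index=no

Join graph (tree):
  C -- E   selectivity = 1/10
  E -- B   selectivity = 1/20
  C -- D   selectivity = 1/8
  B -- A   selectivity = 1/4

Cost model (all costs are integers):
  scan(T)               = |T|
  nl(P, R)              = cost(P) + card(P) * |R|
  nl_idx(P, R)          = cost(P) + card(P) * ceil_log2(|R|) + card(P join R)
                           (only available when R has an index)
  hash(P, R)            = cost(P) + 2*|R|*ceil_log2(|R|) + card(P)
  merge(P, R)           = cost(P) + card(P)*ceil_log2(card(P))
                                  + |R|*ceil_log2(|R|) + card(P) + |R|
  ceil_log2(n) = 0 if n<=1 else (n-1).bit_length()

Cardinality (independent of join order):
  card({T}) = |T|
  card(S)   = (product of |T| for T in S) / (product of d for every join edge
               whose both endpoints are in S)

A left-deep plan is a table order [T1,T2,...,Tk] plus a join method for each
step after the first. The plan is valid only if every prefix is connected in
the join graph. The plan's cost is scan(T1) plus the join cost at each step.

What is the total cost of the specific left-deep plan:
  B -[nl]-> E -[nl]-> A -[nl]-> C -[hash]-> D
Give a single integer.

step 1: scan B: cost=400, card=400
step 2: join E via nl
    card(P join E) = 400*20/(20) = 400
    cost = 400 + 400*20 = 8400
step 3: join A via nl
    card(P join A) = 400*150/(4) = 15000
    cost = 8400 + 400*150 = 68400
step 4: join C via nl
    card(P join C) = 15000*500/(10) = 750000
    cost = 68400 + 15000*500 = 7568400
step 5: join D via hash
    card(P join D) = 750000*200/(8) = 18750000
    cost = 7568400 + 2*200*8 + 750000 = 8321600

8321600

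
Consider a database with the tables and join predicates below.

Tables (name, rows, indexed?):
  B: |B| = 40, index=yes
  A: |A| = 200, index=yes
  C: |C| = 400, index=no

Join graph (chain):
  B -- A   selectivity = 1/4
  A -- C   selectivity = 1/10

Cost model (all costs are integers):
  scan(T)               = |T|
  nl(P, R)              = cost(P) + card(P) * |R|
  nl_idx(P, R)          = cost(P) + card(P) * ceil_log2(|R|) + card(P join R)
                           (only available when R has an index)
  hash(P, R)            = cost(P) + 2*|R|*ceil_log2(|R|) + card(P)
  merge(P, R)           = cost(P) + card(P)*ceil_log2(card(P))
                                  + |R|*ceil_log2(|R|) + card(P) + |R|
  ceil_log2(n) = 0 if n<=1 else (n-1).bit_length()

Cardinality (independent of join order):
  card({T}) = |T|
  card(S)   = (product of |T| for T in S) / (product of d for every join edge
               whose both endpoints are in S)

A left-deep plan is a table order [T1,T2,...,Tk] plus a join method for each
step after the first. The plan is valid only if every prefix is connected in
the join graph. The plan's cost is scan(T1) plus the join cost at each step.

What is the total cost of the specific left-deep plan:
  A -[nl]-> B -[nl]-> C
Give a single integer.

808200

step 1: scan A: cost=200, card=200
step 2: join B via nl
    card(P join B) = 200*40/(4) = 2000
    cost = 200 + 200*40 = 8200
step 3: join C via nl
    card(P join C) = 2000*400/(10) = 80000
    cost = 8200 + 2000*400 = 808200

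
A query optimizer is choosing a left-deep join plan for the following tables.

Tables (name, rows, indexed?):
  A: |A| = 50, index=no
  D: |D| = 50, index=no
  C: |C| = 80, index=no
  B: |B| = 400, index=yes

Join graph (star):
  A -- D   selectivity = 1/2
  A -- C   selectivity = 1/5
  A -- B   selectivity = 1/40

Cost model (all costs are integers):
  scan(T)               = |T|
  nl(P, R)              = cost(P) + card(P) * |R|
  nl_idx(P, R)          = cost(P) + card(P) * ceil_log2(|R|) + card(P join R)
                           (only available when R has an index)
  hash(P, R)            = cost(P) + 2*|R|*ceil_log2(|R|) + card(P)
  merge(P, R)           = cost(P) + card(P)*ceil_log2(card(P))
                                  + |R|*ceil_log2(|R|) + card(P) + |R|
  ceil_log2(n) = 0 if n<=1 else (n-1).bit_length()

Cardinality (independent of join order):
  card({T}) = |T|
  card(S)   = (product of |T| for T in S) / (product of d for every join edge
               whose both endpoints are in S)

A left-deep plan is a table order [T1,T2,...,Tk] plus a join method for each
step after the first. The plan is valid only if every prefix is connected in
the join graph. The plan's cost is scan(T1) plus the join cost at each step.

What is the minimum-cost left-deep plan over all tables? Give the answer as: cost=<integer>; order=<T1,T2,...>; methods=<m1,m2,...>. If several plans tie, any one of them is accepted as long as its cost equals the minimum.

cost=11220; order=A,B,C,D; methods=nl_idx,hash,hash

Selinger DP (subsets sized 1..n):
  {A}: scan cost=50, card=50
  {D}: scan cost=50, card=50
  {C}: scan cost=80, card=80
  {B}: scan cost=400, card=400
  {AD}: card=1250; try (D,hash)→700, (A,hash)→700, (D,merge)→750, (A,merge)→750, (D,nl)→2550, (A,nl)→2550; best=700 via (D,hash)
  {AC}: card=800; try (A,hash)→760, (C,merge)→1040, (A,merge)→1070, (C,hash)→1220, (C,nl)→4050, (A,nl)→4080; best=760 via (A,hash)
  {AB}: card=500; try (B,nl_idx)→1000, (A,hash)→1400, (B,merge)→4400, (A,merge)→4750, (B,hash)→7300, (B,nl)→20050 …(+1); best=1000 via (B,nl_idx)
  {ACD}: card=20000; try (D,hash)→2160, (C,hash)→3070, (D,merge)→9910, (C,merge)→16340, (D,nl)→40760, (C,nl)→100700; best=2160 via (D,hash)
  {ABD}: card=12500; try (D,hash)→2100, (D,merge)→6350, (B,hash)→9150, (B,merge)→19700, (B,nl_idx)→24450, (D,nl)→26000 …(+1); best=2100 via (D,hash)
  {ABC}: card=8000; try (C,hash)→2620, (C,merge)→6640, (B,hash)→8760, (B,merge)→13560, (B,nl_idx)→15960, (C,nl)→41000 …(+1); best=2620 via (C,hash)
  {ABCD}: card=200000; try (D,hash)→11220, (C,hash)→15720, (B,hash)→29360, (D,merge)→114970, (C,merge)→190240, (B,merge)→326160 …(+4); best=11220 via (D,hash)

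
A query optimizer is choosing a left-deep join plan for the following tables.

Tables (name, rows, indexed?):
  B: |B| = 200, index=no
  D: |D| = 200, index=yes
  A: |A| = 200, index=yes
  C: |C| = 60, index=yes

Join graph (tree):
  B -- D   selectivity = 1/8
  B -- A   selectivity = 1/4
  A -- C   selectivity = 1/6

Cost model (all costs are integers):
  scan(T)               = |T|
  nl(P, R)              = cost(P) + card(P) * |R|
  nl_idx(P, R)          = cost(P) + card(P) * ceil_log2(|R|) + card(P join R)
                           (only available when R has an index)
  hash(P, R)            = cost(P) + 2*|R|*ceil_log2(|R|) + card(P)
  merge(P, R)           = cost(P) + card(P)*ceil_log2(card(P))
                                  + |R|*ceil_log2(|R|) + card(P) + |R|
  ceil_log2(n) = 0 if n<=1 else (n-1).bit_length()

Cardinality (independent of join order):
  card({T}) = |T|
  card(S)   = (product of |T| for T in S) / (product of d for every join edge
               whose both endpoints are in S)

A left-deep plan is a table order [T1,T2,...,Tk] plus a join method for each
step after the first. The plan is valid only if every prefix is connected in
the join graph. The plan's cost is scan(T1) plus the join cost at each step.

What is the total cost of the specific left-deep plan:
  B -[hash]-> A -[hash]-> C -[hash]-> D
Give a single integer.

117520

step 1: scan B: cost=200, card=200
step 2: join A via hash
    card(P join A) = 200*200/(4) = 10000
    cost = 200 + 2*200*8 + 200 = 3600
step 3: join C via hash
    card(P join C) = 10000*60/(6) = 100000
    cost = 3600 + 2*60*6 + 10000 = 14320
step 4: join D via hash
    card(P join D) = 100000*200/(8) = 2500000
    cost = 14320 + 2*200*8 + 100000 = 117520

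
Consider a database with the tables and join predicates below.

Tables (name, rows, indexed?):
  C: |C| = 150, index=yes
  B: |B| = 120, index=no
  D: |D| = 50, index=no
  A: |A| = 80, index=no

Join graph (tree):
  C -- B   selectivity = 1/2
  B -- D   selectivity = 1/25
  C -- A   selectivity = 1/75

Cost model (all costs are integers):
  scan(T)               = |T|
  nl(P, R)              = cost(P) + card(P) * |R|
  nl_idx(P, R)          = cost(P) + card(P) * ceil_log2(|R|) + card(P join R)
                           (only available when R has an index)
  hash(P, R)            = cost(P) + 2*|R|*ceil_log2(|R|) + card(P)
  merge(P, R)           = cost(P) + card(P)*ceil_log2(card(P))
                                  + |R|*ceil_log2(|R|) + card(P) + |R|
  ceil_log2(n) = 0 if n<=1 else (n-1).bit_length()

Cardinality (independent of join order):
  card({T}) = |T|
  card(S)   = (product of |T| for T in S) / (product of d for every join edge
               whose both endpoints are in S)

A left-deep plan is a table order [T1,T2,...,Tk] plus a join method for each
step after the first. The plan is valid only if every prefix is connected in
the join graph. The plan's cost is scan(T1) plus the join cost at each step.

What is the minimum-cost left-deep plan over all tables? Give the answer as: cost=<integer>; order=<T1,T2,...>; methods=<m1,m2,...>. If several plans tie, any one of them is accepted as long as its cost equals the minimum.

Selinger DP (subsets sized 1..n):
  {C}: scan cost=150, card=150
  {B}: scan cost=120, card=120
  {D}: scan cost=50, card=50
  {A}: scan cost=80, card=80
  {BC}: card=9000; try (B,hash)→1980, (C,merge)→2430, (B,merge)→2460, (C,hash)→2640, (C,nl_idx)→10080, (C,nl)→18120 …(+1); best=1980 via (B,hash)
  {AC}: card=160; try (C,nl_idx)→880, (A,hash)→1420, (C,merge)→2070, (A,merge)→2140, (C,hash)→2560, (C,nl)→12080 …(+1); best=880 via (C,nl_idx)
  {BD}: card=240; try (D,hash)→840, (B,merge)→1360, (D,merge)→1430, (B,hash)→1780, (B,nl)→6050, (D,nl)→6120; best=840 via (D,hash)
  {BCD}: card=18000; try (C,hash)→3480, (C,merge)→4350, (D,hash)→11580, (C,nl_idx)→20760, (C,nl)→36840, (D,merge)→137330 …(+1); best=3480 via (C,hash)
  {ABC}: card=9600; try (B,hash)→2720, (B,merge)→3280, (A,hash)→12100, (B,nl)→20080, (A,merge)→137620, (A,nl)→721980; best=2720 via (B,hash)
  {ABCD}: card=19200; try (D,hash)→12920, (A,hash)→22600, (D,merge)→147070, (A,merge)→292120, (D,nl)→482720, (A,nl)→1443480; best=12920 via (D,hash)

cost=12920; order=A,C,B,D; methods=nl_idx,hash,hash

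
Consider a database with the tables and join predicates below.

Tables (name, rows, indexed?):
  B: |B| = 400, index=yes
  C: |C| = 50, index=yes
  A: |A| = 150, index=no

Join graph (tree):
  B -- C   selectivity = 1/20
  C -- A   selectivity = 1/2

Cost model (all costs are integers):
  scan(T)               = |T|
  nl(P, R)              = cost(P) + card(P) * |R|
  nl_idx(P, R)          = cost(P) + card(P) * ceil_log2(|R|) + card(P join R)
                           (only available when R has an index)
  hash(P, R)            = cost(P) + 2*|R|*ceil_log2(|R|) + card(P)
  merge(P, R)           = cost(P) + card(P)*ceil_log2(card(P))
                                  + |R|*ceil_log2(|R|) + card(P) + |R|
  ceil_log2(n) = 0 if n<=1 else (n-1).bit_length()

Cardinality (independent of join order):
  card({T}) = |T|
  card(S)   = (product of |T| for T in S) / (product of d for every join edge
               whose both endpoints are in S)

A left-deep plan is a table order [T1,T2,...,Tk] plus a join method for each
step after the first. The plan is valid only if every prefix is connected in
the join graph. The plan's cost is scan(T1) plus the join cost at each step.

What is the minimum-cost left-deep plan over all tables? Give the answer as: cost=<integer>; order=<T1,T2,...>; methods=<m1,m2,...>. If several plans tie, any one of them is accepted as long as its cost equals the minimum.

cost=4800; order=B,C,A; methods=hash,hash

Selinger DP (subsets sized 1..n):
  {B}: scan cost=400, card=400
  {C}: scan cost=50, card=50
  {A}: scan cost=150, card=150
  {BC}: card=1000; try (C,hash)→1400, (B,nl_idx)→1500, (C,nl_idx)→3800, (B,merge)→4400, (C,merge)→4750, (B,hash)→7300 …(+2); best=1400 via (C,hash)
  {AC}: card=3750; try (C,hash)→900, (A,merge)→1750, (C,merge)→1850, (A,hash)→2500, (C,nl_idx)→4800, (A,nl)→7550 …(+1); best=900 via (C,hash)
  {ABC}: card=75000; try (A,hash)→4800, (B,hash)→11850, (A,merge)→13750, (B,merge)→53650, (B,nl_idx)→109650, (A,nl)→151400 …(+1); best=4800 via (A,hash)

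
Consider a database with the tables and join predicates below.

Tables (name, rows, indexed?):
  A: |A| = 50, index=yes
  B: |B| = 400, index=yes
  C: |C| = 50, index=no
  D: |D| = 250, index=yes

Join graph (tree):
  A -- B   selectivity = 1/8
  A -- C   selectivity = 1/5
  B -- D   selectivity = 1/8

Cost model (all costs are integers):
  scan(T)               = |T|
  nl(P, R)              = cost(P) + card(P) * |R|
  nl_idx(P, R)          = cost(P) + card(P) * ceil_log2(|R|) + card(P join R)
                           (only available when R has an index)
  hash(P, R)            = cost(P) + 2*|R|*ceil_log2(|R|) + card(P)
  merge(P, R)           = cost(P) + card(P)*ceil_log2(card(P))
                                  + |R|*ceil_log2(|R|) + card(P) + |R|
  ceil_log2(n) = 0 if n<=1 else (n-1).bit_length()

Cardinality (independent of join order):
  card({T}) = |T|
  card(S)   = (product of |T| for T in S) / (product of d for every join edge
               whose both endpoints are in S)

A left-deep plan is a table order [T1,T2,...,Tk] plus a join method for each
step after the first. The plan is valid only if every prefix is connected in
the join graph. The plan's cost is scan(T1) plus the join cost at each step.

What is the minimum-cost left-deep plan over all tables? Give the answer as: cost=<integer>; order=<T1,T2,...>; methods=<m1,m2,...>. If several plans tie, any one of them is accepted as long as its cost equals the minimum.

Selinger DP (subsets sized 1..n):
  {A}: scan cost=50, card=50
  {B}: scan cost=400, card=400
  {C}: scan cost=50, card=50
  {D}: scan cost=250, card=250
  {AB}: card=2500; try (A,hash)→1400, (B,nl_idx)→3000, (B,merge)→4400, (A,merge)→4750, (A,nl_idx)→5300, (B,hash)→7300 …(+2); best=1400 via (A,hash)
  {AC}: card=500; try (C,hash)→700, (A,hash)→700, (C,merge)→750, (A,merge)→750, (A,nl_idx)→850, (C,nl)→2550 …(+1); best=700 via (C,hash)
  {BD}: card=12500; try (D,hash)→4800, (B,merge)→6500, (D,merge)→6650, (B,hash)→7700, (B,nl_idx)→15000, (D,nl_idx)→16100 …(+2); best=4800 via (D,hash)
  {ABC}: card=25000; try (C,hash)→4500, (B,hash)→8400, (B,merge)→9700, (B,nl_idx)→30200, (C,merge)→34250, (C,nl)→126400 …(+1); best=4500 via (C,hash)
  {ABD}: card=78125; try (D,hash)→7900, (A,hash)→17900, (D,merge)→36150, (D,nl_idx)→99525, (A,nl_idx)→157925, (A,merge)→192650 …(+2); best=7900 via (D,hash)
  {ABCD}: card=781250; try (D,hash)→33500, (C,hash)→86625, (D,merge)→406750, (D,nl_idx)→985750, (C,merge)→1414500, (C,nl)→3914150 …(+1); best=33500 via (D,hash)

cost=33500; order=B,A,C,D; methods=hash,hash,hash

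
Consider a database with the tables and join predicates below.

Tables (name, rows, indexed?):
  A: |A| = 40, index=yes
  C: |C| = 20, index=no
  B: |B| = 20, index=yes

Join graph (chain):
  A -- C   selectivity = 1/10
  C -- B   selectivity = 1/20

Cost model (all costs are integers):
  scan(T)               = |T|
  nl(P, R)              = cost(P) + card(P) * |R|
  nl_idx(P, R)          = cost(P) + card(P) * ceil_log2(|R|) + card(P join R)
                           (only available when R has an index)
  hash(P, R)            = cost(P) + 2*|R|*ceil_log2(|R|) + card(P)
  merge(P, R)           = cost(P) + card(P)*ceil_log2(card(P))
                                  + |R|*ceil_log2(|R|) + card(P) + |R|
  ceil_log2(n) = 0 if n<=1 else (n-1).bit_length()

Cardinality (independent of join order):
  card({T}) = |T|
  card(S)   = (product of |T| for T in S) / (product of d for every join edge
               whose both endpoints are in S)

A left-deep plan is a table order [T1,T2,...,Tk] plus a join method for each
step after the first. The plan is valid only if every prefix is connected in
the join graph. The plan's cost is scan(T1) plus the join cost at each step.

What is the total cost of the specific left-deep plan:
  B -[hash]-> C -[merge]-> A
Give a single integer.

step 1: scan B: cost=20, card=20
step 2: join C via hash
    card(P join C) = 20*20/(20) = 20
    cost = 20 + 2*20*5 + 20 = 240
step 3: join A via merge
    card(P join A) = 20*40/(10) = 80
    cost = 240 + 20*5 + 40*6 + 20 + 40 = 640

640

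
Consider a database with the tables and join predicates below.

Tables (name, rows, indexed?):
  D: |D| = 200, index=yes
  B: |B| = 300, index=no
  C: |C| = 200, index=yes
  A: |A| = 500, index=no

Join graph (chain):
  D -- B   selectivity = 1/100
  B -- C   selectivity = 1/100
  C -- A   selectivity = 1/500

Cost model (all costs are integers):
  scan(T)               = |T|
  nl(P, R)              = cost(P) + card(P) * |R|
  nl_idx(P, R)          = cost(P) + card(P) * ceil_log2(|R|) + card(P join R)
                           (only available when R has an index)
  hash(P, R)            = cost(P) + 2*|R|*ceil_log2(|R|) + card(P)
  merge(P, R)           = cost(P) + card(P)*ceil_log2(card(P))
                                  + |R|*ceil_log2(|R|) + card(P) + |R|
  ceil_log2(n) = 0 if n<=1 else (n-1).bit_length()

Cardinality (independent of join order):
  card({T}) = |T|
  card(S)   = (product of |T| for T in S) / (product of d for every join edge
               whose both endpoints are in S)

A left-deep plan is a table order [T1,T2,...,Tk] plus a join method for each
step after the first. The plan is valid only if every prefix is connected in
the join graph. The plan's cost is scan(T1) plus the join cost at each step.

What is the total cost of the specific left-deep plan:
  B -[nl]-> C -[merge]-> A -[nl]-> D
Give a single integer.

step 1: scan B: cost=300, card=300
step 2: join C via nl
    card(P join C) = 300*200/(100) = 600
    cost = 300 + 300*200 = 60300
step 3: join A via merge
    card(P join A) = 600*500/(500) = 600
    cost = 60300 + 600*10 + 500*9 + 600 + 500 = 71900
step 4: join D via nl
    card(P join D) = 600*200/(100) = 1200
    cost = 71900 + 600*200 = 191900

191900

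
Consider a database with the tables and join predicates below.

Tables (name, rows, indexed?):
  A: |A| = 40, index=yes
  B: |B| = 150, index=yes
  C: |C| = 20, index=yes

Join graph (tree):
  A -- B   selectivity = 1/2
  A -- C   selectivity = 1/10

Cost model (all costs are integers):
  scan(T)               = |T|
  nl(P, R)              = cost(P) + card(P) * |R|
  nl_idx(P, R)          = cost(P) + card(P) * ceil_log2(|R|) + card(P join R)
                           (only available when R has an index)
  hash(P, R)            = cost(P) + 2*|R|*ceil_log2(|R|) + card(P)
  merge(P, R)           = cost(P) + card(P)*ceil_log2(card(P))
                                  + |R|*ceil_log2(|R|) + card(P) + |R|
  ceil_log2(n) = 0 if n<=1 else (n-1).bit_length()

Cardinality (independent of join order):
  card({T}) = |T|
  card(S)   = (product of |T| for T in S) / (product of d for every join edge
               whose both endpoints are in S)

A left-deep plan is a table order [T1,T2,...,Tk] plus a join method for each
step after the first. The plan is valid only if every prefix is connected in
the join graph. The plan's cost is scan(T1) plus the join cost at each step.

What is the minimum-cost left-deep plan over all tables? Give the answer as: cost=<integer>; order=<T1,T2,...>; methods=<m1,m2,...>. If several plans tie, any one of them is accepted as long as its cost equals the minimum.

cost=2210; order=C,A,B; methods=nl_idx,merge

Selinger DP (subsets sized 1..n):
  {A}: scan cost=40, card=40
  {B}: scan cost=150, card=150
  {C}: scan cost=20, card=20
  {AB}: card=3000; try (A,hash)→780, (B,merge)→1670, (A,merge)→1780, (B,hash)→2480, (B,nl_idx)→3360, (A,nl_idx)→4050 …(+2); best=780 via (A,hash)
  {AC}: card=80; try (A,nl_idx)→220, (C,hash)→280, (C,nl_idx)→320, (A,merge)→420, (C,merge)→440, (A,hash)→520 …(+2); best=220 via (A,nl_idx)
  {ABC}: card=6000; try (B,merge)→2210, (B,hash)→2700, (C,hash)→3980, (B,nl_idx)→6860, (B,nl)→12220, (C,nl_idx)→21780 …(+2); best=2210 via (B,merge)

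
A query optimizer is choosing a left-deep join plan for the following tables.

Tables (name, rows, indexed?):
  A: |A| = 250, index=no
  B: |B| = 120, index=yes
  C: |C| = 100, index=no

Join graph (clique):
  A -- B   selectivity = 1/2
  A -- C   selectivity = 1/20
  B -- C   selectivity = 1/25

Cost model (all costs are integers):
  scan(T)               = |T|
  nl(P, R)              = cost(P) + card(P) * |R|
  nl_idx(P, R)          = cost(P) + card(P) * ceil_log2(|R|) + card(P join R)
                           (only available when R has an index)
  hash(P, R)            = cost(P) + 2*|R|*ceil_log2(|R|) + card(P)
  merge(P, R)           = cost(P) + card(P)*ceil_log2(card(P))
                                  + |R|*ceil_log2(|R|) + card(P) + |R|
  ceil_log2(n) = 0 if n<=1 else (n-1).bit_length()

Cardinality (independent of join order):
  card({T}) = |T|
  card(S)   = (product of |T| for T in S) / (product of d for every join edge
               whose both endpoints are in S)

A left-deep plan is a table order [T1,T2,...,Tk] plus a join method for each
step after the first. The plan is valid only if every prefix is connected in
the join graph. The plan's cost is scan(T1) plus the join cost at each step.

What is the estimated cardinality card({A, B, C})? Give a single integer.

Tables in S: A(250), B(120), C(100)
Edges inside S: A-B(d=2), A-C(d=20), B-C(d=25)
numerator = 250 * 120 * 100 = 3000000
denominator = 2 * 20 * 25 = 1000
card(S) = 3000000 / 1000 = 3000

3000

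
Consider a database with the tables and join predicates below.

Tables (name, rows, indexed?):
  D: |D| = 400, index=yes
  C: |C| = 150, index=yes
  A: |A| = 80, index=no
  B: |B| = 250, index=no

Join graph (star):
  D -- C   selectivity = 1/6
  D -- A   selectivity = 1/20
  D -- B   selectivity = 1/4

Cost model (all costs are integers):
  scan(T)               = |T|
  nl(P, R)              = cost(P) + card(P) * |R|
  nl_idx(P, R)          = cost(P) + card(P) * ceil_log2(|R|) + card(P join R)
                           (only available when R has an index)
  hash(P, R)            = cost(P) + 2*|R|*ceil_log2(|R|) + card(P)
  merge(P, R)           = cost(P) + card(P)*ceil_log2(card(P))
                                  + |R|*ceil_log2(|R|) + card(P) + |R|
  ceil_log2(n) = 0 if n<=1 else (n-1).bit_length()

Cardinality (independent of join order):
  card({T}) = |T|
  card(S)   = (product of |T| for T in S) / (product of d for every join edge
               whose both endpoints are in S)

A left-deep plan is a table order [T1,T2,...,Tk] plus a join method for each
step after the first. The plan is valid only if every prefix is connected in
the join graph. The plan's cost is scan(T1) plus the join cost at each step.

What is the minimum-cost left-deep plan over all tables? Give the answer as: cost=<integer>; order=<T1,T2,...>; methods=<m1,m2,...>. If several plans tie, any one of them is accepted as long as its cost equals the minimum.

Selinger DP (subsets sized 1..n):
  {D}: scan cost=400, card=400
  {C}: scan cost=150, card=150
  {A}: scan cost=80, card=80
  {B}: scan cost=250, card=250
  {CD}: card=10000; try (C,hash)→3200, (D,merge)→5500, (C,merge)→5750, (D,hash)→7500, (D,nl_idx)→11500, (C,nl_idx)→13600 …(+2); best=3200 via (C,hash)
  {AD}: card=1600; try (A,hash)→1920, (D,nl_idx)→2400, (D,merge)→4720, (A,merge)→5040, (D,hash)→7360, (D,nl)→32080 …(+1); best=1920 via (A,hash)
  {BD}: card=25000; try (B,hash)→4800, (D,merge)→6500, (B,merge)→6650, (D,hash)→7700, (D,nl_idx)→27500, (D,nl)→100250 …(+1); best=4800 via (B,hash)
  {ACD}: card=40000; try (C,hash)→5920, (A,hash)→14320, (C,merge)→22470, (C,nl_idx)→54720, (A,merge)→153840, (C,nl)→241920 …(+1); best=5920 via (C,hash)
  {BCD}: card=625000; try (B,hash)→17200, (C,hash)→32200, (B,merge)→155450, (C,merge)→406150, (C,nl_idx)→829800, (B,nl)→2503200 …(+1); best=17200 via (B,hash)
  {ABD}: card=100000; try (B,hash)→7520, (B,merge)→23370, (A,hash)→30920, (B,nl)→401920, (A,merge)→405440, (A,nl)→2004800; best=7520 via (B,hash)
  {ABCD}: card=2500000; try (B,hash)→49920, (C,hash)→109920, (A,hash)→643320, (B,merge)→688170, (C,merge)→1808870, (C,nl_idx)→3307520 …(+4); best=49920 via (B,hash)

cost=49920; order=D,A,C,B; methods=hash,hash,hash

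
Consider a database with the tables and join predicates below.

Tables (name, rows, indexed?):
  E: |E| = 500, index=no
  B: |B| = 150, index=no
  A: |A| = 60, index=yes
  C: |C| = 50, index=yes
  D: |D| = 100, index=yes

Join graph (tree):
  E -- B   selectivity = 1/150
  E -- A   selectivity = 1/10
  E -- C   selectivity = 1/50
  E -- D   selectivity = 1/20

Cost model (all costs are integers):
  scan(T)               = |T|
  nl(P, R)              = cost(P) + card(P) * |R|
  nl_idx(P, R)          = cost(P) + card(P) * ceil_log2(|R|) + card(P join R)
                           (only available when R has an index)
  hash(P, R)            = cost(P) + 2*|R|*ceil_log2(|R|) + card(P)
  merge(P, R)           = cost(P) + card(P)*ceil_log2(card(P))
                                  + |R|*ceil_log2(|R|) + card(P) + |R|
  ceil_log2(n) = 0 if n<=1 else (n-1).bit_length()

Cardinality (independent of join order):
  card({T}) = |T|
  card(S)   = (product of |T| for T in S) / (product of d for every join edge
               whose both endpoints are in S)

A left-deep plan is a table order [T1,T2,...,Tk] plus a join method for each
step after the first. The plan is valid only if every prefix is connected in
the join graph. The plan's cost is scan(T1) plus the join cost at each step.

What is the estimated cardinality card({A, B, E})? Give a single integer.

Tables in S: A(60), B(150), E(500)
Edges inside S: E-B(d=150), E-A(d=10)
numerator = 60 * 150 * 500 = 4500000
denominator = 150 * 10 = 1500
card(S) = 4500000 / 1500 = 3000

3000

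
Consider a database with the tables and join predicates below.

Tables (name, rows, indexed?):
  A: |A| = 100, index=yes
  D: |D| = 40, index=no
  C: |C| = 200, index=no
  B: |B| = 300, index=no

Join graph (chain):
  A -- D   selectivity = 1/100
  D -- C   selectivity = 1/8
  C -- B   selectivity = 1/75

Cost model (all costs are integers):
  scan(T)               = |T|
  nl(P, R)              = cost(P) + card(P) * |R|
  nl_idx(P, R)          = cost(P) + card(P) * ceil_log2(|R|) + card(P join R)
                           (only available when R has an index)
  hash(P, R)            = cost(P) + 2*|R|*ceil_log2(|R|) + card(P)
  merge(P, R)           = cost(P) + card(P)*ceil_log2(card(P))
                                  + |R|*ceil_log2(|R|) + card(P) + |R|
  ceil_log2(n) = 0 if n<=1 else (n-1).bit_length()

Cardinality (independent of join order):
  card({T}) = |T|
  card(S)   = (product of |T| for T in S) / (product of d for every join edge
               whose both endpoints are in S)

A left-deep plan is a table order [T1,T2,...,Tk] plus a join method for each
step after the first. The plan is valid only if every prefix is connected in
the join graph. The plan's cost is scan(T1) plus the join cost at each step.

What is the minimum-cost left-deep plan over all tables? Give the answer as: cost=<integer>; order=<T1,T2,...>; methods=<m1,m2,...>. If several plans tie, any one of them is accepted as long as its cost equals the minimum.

Selinger DP (subsets sized 1..n):
  {A}: scan cost=100, card=100
  {D}: scan cost=40, card=40
  {C}: scan cost=200, card=200
  {B}: scan cost=300, card=300
  {AD}: card=40; try (A,nl_idx)→360, (D,hash)→680, (A,merge)→1120, (D,merge)→1180, (A,hash)→1480, (A,nl)→4040 …(+1); best=360 via (A,nl_idx)
  {CD}: card=1000; try (D,hash)→880, (C,merge)→2120, (D,merge)→2280, (C,hash)→3280, (C,nl)→8040, (D,nl)→8200; best=880 via (D,hash)
  {BC}: card=800; try (C,hash)→3800, (B,merge)→5000, (C,merge)→5100, (B,hash)→5800, (B,nl)→60200, (C,nl)→60300; best=3800 via (C,hash)
  {ACD}: card=1000; try (C,merge)→2440, (A,hash)→3280, (C,hash)→3600, (C,nl)→8360, (A,nl_idx)→8880, (A,merge)→12680 …(+1); best=2440 via (C,merge)
  {BCD}: card=4000; try (D,hash)→5080, (B,hash)→7280, (D,merge)→12880, (B,merge)→14880, (D,nl)→35800, (B,nl)→300880; best=5080 via (D,hash)
  {ABCD}: card=4000; try (B,hash)→8840, (A,hash)→10480, (B,merge)→16440, (A,nl_idx)→37080, (A,merge)→57880, (B,nl)→302440 …(+1); best=8840 via (B,hash)

cost=8840; order=D,A,C,B; methods=nl_idx,merge,hash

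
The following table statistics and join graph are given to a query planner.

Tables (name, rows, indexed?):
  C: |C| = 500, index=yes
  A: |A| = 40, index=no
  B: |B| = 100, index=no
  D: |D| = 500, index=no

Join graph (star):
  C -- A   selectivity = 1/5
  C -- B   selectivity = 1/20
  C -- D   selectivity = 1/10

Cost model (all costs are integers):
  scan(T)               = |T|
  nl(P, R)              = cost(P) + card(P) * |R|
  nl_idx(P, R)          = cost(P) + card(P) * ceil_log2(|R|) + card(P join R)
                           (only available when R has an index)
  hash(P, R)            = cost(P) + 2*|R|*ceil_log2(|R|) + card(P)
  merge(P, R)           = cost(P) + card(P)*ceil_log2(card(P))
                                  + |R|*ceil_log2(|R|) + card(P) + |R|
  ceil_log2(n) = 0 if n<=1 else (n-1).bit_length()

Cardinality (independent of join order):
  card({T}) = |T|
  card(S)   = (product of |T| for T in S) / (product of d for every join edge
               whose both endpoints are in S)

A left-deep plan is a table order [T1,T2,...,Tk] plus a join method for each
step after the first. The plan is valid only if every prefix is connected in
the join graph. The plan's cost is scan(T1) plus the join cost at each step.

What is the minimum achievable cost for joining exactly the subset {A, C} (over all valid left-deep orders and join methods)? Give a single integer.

Selinger DP over subsets of {A,C}:
  {C}: scan cost=500, card=500
  {A}: scan cost=40, card=40
  {AC}: card=4000; try (A,hash)→1480, (C,nl_idx)→4400, (C,merge)→5320, (A,merge)→5780, (C,hash)→9080, (C,nl)→20040 …(+1); best=1480 via (A,hash)

1480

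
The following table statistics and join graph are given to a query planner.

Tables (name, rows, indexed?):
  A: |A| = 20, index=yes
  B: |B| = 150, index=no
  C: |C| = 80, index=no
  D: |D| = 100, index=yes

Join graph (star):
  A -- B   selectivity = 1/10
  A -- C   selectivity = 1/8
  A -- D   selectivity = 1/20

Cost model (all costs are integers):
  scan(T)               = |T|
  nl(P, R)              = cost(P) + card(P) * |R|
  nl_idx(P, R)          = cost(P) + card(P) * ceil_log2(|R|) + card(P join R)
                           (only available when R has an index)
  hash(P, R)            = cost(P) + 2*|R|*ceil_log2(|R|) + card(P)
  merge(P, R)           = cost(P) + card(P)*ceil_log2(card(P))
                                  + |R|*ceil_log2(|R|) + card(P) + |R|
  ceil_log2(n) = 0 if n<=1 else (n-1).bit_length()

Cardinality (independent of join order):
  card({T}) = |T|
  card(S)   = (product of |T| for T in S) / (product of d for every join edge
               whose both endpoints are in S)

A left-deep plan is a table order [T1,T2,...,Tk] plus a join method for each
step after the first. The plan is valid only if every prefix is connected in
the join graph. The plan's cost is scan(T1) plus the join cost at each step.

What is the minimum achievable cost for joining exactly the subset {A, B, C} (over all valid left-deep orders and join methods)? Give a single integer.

1920

Selinger DP over subsets of {A,B,C}:
  {A}: scan cost=20, card=20
  {B}: scan cost=150, card=150
  {C}: scan cost=80, card=80
  {AB}: card=300; try (A,hash)→500, (A,nl_idx)→1200, (B,merge)→1490, (A,merge)→1620, (B,hash)→2440, (B,nl)→3020 …(+1); best=500 via (A,hash)
  {AC}: card=200; try (A,hash)→360, (A,nl_idx)→680, (C,merge)→780, (A,merge)→840, (C,hash)→1160, (C,nl)→1620 …(+1); best=360 via (A,hash)
  {ABC}: card=3000; try (C,hash)→1920, (B,hash)→2960, (B,merge)→3510, (C,merge)→4140, (C,nl)→24500, (B,nl)→30360; best=1920 via (C,hash)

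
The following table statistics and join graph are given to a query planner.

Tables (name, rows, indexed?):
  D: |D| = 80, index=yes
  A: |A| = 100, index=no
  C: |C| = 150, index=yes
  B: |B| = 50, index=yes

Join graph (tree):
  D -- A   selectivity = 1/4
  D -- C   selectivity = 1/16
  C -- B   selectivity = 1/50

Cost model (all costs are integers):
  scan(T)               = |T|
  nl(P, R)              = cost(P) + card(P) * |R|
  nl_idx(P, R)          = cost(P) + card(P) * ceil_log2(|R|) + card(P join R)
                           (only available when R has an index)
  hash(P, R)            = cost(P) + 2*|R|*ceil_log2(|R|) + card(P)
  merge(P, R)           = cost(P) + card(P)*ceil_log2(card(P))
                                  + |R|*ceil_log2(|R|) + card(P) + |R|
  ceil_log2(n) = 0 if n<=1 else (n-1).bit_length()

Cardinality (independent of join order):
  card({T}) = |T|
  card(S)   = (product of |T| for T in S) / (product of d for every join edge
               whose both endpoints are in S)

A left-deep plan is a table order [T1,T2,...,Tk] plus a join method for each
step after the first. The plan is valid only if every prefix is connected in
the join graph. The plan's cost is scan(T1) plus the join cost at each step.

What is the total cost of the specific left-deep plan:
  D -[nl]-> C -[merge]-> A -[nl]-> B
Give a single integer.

step 1: scan D: cost=80, card=80
step 2: join C via nl
    card(P join C) = 80*150/(16) = 750
    cost = 80 + 80*150 = 12080
step 3: join A via merge
    card(P join A) = 750*100/(4) = 18750
    cost = 12080 + 750*10 + 100*7 + 750 + 100 = 21130
step 4: join B via nl
    card(P join B) = 18750*50/(50) = 18750
    cost = 21130 + 18750*50 = 958630

958630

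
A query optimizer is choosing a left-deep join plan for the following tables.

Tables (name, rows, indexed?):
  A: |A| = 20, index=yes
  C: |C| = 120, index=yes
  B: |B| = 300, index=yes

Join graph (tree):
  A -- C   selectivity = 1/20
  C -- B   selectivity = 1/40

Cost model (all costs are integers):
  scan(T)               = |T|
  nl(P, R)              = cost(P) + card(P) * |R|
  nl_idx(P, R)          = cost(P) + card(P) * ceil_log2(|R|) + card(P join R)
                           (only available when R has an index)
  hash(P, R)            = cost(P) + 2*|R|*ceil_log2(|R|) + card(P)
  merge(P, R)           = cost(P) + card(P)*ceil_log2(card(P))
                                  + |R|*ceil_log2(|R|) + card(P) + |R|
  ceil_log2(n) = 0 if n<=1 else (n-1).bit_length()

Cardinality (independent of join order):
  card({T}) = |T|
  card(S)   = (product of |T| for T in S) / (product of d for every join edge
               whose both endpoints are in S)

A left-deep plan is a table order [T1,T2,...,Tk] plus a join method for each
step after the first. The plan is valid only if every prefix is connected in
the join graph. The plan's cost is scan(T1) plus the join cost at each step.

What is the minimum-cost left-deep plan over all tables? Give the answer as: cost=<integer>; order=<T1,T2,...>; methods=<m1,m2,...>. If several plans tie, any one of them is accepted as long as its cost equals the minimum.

Selinger DP (subsets sized 1..n):
  {A}: scan cost=20, card=20
  {C}: scan cost=120, card=120
  {B}: scan cost=300, card=300
  {AC}: card=120; try (C,nl_idx)→280, (A,hash)→440, (A,nl_idx)→840, (C,merge)→1100, (A,merge)→1200, (C,hash)→1720 …(+2); best=280 via (C,nl_idx)
  {BC}: card=900; try (B,nl_idx)→2100, (C,hash)→2280, (C,nl_idx)→3300, (B,merge)→4080, (C,merge)→4260, (B,hash)→5640 …(+2); best=2100 via (B,nl_idx)
  {ABC}: card=900; try (B,nl_idx)→2260, (A,hash)→3200, (B,merge)→4240, (B,hash)→5800, (A,nl_idx)→7500, (A,merge)→12120 …(+2); best=2260 via (B,nl_idx)

cost=2260; order=A,C,B; methods=nl_idx,nl_idx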